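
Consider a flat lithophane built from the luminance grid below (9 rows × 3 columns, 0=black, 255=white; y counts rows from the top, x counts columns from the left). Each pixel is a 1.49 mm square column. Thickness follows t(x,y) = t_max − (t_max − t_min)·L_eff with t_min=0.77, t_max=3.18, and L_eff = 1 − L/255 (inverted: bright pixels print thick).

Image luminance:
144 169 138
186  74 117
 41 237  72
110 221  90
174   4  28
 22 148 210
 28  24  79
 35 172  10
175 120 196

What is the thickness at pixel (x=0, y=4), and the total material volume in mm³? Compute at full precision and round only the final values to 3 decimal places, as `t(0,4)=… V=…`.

span = t_max - t_min = 3.18 - 0.77 = 2.410
L(0,4) = 174, L_eff = 1 - 174/255 = 0.317647 (inverted)
t(0,4) = 3.18 - 2.410·0.317647 = 2.414
Σt over all 9·3 pixels = 419643/8500 ≈ 49.3697647
V = pitch²·Σt = 1.49²·419643/8500 = 109.606

t(0,4)=2.414 V=109.606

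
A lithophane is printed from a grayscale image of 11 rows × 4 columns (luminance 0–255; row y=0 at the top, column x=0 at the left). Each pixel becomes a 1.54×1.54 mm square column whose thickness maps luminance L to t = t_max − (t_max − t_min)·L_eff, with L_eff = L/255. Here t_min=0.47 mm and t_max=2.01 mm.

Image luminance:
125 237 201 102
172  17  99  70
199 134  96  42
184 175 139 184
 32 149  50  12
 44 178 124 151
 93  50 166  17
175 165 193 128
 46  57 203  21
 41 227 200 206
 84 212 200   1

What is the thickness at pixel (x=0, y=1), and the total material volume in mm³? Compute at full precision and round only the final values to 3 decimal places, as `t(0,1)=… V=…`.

t(0,1)=0.971 V=132.388

span = t_max - t_min = 2.01 - 0.47 = 1.540
L(0,1) = 172, L_eff = 172/255 = 0.674510
t(0,1) = 2.01 - 1.540·0.674510 = 0.971
Σt over all 11·4 pixels = 711733/12750 ≈ 55.8221961
V = pitch²·Σt = 1.54²·711733/12750 = 132.388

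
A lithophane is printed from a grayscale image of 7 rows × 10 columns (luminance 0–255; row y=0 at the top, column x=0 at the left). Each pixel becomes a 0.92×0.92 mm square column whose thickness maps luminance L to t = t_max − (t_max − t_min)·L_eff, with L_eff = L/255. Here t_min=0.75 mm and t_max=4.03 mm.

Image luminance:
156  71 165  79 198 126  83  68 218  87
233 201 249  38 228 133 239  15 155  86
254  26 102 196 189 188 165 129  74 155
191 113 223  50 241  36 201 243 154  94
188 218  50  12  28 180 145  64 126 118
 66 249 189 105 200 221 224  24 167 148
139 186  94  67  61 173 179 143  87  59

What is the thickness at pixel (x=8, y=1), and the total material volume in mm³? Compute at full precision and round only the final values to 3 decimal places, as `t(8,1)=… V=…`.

t(8,1)=2.036 V=132.490

span = t_max - t_min = 4.03 - 0.75 = 3.280
L(8,1) = 155, L_eff = 155/255 = 0.607843
t(8,1) = 4.03 - 3.280·0.607843 = 2.036
Σt over all 7·10 pixels = 665269/4250 ≈ 156.5338824
V = pitch²·Σt = 0.92²·665269/4250 = 132.490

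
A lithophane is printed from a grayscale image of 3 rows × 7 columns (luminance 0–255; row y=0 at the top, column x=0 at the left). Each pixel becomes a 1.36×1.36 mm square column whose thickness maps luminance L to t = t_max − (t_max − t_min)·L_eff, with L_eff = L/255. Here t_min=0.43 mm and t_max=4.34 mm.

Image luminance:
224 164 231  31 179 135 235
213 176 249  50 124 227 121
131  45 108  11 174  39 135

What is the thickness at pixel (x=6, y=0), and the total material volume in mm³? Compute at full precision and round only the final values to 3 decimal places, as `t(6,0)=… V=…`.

span = t_max - t_min = 4.34 - 0.43 = 3.910
L(6,0) = 235, L_eff = 235/255 = 0.921569
t(6,0) = 4.34 - 3.910·0.921569 = 0.737
Σt over all 3·7 pixels = 16916/375 ≈ 45.1093333
V = pitch²·Σt = 1.36²·16916/375 = 83.434

t(6,0)=0.737 V=83.434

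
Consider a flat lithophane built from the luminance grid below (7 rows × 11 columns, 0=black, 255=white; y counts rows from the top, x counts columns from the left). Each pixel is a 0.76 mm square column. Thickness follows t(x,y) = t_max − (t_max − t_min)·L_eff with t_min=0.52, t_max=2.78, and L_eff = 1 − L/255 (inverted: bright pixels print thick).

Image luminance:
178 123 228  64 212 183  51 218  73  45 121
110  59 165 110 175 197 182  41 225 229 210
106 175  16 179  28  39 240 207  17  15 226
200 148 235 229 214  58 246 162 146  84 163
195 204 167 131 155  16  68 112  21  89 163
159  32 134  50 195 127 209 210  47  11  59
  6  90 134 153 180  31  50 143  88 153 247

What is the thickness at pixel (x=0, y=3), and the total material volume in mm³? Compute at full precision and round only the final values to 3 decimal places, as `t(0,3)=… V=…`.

t(0,3)=2.293 V=75.142

span = t_max - t_min = 2.78 - 0.52 = 2.260
L(0,3) = 200, L_eff = 1 - 200/255 = 0.215686 (inverted)
t(0,3) = 2.78 - 2.260·0.215686 = 2.293
Σt over all 7·11 pixels = 552901/4250 ≈ 130.0943529
V = pitch²·Σt = 0.76²·552901/4250 = 75.142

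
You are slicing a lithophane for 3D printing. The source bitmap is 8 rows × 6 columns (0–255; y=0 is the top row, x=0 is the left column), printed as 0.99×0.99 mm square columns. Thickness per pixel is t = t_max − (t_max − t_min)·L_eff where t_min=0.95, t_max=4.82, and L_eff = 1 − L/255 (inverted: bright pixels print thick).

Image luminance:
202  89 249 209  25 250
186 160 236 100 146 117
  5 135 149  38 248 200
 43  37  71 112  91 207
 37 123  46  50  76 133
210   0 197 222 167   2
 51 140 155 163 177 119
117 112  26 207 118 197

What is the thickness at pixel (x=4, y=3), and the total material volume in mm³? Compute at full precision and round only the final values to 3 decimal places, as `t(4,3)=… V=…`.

t(4,3)=2.331 V=136.170

span = t_max - t_min = 4.82 - 0.95 = 3.870
L(4,3) = 91, L_eff = 1 - 91/255 = 0.643137 (inverted)
t(4,3) = 4.82 - 3.870·0.643137 = 2.331
Σt over all 8·6 pixels = 23619/170 ≈ 138.9352941
V = pitch²·Σt = 0.99²·23619/170 = 136.170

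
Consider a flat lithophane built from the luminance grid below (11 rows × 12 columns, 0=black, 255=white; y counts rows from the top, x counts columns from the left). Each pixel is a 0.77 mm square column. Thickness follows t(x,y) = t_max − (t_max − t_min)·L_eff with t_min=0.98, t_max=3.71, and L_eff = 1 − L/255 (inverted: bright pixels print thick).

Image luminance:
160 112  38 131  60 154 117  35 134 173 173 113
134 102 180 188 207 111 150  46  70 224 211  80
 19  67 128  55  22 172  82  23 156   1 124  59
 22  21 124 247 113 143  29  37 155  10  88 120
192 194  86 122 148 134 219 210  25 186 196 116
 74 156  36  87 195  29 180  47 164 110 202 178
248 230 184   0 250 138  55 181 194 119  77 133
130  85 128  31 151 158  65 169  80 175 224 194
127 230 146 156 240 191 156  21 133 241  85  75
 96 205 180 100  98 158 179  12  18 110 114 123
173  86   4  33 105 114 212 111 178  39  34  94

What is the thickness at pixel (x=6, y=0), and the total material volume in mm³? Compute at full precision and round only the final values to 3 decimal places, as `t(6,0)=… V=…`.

t(6,0)=2.233 V=179.413

span = t_max - t_min = 3.71 - 0.98 = 2.730
L(6,0) = 117, L_eff = 1 - 117/255 = 0.541176 (inverted)
t(6,0) = 3.71 - 2.730·0.541176 = 2.233
Σt over all 11·12 pixels = 1286061/4250 ≈ 302.6025882
V = pitch²·Σt = 0.77²·1286061/4250 = 179.413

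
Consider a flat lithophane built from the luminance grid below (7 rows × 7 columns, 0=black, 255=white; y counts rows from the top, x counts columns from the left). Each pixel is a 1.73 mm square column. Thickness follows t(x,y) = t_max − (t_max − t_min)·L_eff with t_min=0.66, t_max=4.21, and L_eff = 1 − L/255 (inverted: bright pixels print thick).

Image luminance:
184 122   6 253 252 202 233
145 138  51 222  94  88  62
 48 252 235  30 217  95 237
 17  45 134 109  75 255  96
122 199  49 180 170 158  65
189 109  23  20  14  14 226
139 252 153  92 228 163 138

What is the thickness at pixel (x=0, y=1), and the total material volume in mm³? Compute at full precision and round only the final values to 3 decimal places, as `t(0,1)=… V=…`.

span = t_max - t_min = 4.21 - 0.66 = 3.550
L(0,1) = 145, L_eff = 1 - 145/255 = 0.431373 (inverted)
t(0,1) = 4.21 - 3.550·0.431373 = 2.679
Σt over all 7·7 pixels = 105589/850 ≈ 124.2223529
V = pitch²·Σt = 1.73²·105589/850 = 371.785

t(0,1)=2.679 V=371.785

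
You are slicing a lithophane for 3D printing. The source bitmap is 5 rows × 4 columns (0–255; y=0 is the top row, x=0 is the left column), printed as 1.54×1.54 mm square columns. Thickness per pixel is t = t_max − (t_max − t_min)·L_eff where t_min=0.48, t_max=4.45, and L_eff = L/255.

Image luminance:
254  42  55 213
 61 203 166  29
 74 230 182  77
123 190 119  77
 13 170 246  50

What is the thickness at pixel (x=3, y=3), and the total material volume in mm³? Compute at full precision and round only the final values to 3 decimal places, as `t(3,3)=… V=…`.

t(3,3)=3.251 V=116.034

span = t_max - t_min = 4.45 - 0.48 = 3.970
L(3,3) = 77, L_eff = 77/255 = 0.301961
t(3,3) = 4.45 - 3.970·0.301961 = 3.251
Σt over all 5·4 pixels = 207937/4250 ≈ 48.9263529
V = pitch²·Σt = 1.54²·207937/4250 = 116.034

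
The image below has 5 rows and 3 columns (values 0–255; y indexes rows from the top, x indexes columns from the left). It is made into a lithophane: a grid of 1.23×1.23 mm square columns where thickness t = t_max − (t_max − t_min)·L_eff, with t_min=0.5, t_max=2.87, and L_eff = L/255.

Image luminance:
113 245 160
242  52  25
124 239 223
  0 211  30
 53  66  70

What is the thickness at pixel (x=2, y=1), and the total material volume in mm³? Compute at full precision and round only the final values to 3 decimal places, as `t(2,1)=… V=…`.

span = t_max - t_min = 2.87 - 0.5 = 2.370
L(2,1) = 25, L_eff = 25/255 = 0.098039
t(2,1) = 2.87 - 2.370·0.098039 = 2.638
Σt over all 5·3 pixels = 25.828
V = pitch²·Σt = 1.23²·25.828 = 39.075

t(2,1)=2.638 V=39.075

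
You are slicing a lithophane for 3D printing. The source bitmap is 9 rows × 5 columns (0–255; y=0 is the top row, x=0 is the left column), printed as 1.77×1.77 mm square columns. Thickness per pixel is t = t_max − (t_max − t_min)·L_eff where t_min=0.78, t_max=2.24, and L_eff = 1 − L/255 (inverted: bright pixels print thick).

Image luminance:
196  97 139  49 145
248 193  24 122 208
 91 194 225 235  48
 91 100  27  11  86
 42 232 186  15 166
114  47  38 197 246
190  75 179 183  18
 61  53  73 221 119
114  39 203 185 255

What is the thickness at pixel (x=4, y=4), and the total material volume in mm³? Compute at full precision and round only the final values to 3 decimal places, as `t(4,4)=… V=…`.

t(4,4)=1.730 V=213.643

span = t_max - t_min = 2.24 - 0.78 = 1.460
L(4,4) = 166, L_eff = 1 - 166/255 = 0.349020 (inverted)
t(4,4) = 2.24 - 1.460·0.349020 = 1.730
Σt over all 9·5 pixels = 10229/150 ≈ 68.1933333
V = pitch²·Σt = 1.77²·10229/150 = 213.643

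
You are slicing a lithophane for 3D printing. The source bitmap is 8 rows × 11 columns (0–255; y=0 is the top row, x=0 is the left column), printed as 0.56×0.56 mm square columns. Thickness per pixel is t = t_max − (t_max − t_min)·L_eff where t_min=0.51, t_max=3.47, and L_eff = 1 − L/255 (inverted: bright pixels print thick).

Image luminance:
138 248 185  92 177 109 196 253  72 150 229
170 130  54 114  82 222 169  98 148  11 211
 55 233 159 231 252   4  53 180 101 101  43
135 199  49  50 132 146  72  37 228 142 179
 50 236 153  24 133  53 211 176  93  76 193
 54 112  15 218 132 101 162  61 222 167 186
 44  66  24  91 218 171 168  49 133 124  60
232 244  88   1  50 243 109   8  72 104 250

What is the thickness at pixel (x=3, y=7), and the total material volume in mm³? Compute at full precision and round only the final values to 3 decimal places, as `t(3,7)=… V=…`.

t(3,7)=0.522 V=55.631

span = t_max - t_min = 3.47 - 0.51 = 2.960
L(3,7) = 1, L_eff = 1 - 1/255 = 0.996078 (inverted)
t(3,7) = 3.47 - 2.960·0.996078 = 0.522
Σt over all 8·11 pixels = 1130894/6375 ≈ 177.3951373
V = pitch²·Σt = 0.56²·1130894/6375 = 55.631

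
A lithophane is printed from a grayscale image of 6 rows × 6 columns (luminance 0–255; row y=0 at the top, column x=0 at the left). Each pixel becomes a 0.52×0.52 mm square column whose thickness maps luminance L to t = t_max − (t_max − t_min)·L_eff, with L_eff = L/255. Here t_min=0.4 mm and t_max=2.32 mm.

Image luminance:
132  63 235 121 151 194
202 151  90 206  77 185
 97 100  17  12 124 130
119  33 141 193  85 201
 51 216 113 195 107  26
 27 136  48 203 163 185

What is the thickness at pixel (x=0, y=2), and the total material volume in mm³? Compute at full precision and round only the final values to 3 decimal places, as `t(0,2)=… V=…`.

t(0,2)=1.590 V=13.363

span = t_max - t_min = 2.32 - 0.4 = 1.920
L(0,2) = 97, L_eff = 97/255 = 0.380392
t(0,2) = 2.32 - 1.920·0.380392 = 1.590
Σt over all 6·6 pixels = 105016/2125 ≈ 49.4192941
V = pitch²·Σt = 0.52²·105016/2125 = 13.363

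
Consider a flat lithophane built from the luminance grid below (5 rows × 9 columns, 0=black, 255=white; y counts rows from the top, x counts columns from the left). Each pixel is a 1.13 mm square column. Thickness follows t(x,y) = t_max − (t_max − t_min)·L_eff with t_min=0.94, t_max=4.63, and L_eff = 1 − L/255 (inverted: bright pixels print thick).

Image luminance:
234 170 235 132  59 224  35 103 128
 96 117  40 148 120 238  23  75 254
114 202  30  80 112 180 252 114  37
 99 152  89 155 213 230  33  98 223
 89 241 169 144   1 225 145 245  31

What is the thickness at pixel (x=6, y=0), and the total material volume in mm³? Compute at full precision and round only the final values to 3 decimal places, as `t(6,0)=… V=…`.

t(6,0)=1.446 V=167.354

span = t_max - t_min = 4.63 - 0.94 = 3.690
L(6,0) = 35, L_eff = 1 - 35/255 = 0.862745 (inverted)
t(6,0) = 4.63 - 3.690·0.862745 = 1.446
Σt over all 5·9 pixels = 278508/2125 ≈ 131.0625882
V = pitch²·Σt = 1.13²·278508/2125 = 167.354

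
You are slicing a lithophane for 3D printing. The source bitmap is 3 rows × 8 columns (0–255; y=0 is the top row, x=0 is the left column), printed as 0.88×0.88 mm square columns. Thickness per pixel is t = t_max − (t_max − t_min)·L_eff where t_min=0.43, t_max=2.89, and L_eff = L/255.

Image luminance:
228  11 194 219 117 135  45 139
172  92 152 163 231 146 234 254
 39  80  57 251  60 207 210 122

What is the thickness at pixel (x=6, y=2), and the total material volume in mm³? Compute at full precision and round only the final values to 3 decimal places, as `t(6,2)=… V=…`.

span = t_max - t_min = 2.89 - 0.43 = 2.460
L(6,2) = 210, L_eff = 210/255 = 0.823529
t(6,2) = 2.89 - 2.460·0.823529 = 0.864
Σt over all 3·8 pixels = 74451/2125 ≈ 35.0357647
V = pitch²·Σt = 0.88²·74451/2125 = 27.132

t(6,2)=0.864 V=27.132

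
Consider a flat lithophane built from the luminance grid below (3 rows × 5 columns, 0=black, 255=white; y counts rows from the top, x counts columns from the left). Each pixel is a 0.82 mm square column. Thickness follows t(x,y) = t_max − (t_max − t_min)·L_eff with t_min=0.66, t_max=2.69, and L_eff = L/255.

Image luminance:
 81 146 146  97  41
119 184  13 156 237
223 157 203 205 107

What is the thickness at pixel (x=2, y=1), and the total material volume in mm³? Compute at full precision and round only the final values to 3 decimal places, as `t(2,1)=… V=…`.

t(2,1)=2.587 V=15.810

span = t_max - t_min = 2.69 - 0.66 = 2.030
L(2,1) = 13, L_eff = 13/255 = 0.050980
t(2,1) = 2.69 - 2.030·0.050980 = 2.587
Σt over all 3·5 pixels = 9993/425 ≈ 23.5129412
V = pitch²·Σt = 0.82²·9993/425 = 15.810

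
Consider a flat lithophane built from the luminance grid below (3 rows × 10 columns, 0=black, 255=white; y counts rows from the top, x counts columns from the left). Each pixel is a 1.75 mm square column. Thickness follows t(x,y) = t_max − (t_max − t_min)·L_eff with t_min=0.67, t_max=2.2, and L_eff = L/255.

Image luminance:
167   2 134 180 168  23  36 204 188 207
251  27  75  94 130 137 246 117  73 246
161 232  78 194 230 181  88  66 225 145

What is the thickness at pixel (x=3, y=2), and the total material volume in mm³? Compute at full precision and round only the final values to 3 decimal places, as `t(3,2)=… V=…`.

t(3,2)=1.036 V=123.021

span = t_max - t_min = 2.2 - 0.67 = 1.530
L(3,2) = 194, L_eff = 194/255 = 0.760784
t(3,2) = 2.2 - 1.530·0.760784 = 1.036
Σt over all 3·10 pixels = 40.17
V = pitch²·Σt = 1.75²·40.17 = 123.021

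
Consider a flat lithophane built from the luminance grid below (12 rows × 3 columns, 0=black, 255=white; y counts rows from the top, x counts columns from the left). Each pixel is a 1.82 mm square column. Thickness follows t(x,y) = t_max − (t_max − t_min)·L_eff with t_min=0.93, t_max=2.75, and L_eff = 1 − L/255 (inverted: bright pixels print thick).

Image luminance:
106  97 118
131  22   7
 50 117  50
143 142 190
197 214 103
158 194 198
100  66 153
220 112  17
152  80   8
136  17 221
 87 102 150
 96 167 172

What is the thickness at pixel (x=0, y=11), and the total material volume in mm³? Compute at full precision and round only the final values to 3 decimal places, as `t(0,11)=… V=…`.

span = t_max - t_min = 2.75 - 0.93 = 1.820
L(0,11) = 96, L_eff = 1 - 96/255 = 0.623529 (inverted)
t(0,11) = 2.75 - 1.820·0.623529 = 1.615
Σt over all 12·3 pixels = 272511/4250 ≈ 64.1202353
V = pitch²·Σt = 1.82²·272511/4250 = 212.392

t(0,11)=1.615 V=212.392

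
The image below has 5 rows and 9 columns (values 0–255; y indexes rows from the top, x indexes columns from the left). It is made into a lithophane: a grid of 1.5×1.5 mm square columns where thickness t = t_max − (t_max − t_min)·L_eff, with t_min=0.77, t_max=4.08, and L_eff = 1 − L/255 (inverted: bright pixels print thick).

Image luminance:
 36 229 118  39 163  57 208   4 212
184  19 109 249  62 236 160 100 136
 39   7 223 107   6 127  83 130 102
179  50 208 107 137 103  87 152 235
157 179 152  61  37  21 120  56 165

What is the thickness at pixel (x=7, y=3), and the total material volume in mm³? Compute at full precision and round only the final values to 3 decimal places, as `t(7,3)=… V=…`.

span = t_max - t_min = 4.08 - 0.77 = 3.310
L(7,3) = 152, L_eff = 1 - 152/255 = 0.403922 (inverted)
t(7,3) = 4.08 - 3.310·0.403922 = 2.743
Σt over all 5·9 pixels = 663689/6375 ≈ 104.1080784
V = pitch²·Σt = 1.5²·663689/6375 = 234.243

t(7,3)=2.743 V=234.243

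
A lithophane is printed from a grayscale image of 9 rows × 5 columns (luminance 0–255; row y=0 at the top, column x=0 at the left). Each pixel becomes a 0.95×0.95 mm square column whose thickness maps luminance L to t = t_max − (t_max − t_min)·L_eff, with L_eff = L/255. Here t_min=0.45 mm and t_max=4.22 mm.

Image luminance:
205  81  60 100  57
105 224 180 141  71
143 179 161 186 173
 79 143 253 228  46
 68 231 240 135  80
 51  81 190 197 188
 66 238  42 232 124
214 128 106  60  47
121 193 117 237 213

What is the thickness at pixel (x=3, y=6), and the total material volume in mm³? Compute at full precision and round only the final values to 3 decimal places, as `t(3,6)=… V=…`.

span = t_max - t_min = 4.22 - 0.45 = 3.770
L(3,6) = 232, L_eff = 232/255 = 0.909804
t(3,6) = 4.22 - 3.770·0.909804 = 0.790
Σt over all 9·5 pixels = 202031/2125 ≈ 95.0734118
V = pitch²·Σt = 0.95²·202031/2125 = 85.804

t(3,6)=0.790 V=85.804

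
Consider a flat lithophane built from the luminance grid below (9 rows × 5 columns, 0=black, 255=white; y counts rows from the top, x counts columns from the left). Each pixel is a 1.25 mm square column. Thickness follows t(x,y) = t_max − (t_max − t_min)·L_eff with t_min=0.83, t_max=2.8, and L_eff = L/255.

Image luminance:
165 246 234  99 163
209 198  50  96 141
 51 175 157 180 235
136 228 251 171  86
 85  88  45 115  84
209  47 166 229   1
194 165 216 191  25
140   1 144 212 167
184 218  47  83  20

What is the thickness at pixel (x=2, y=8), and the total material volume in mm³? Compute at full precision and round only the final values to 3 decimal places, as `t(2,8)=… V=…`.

span = t_max - t_min = 2.8 - 0.83 = 1.970
L(2,8) = 47, L_eff = 47/255 = 0.184314
t(2,8) = 2.8 - 1.970·0.184314 = 2.437
Σt over all 9·5 pixels = 1962641/25500 ≈ 76.9663137
V = pitch²·Σt = 1.25²·1962641/25500 = 120.260

t(2,8)=2.437 V=120.260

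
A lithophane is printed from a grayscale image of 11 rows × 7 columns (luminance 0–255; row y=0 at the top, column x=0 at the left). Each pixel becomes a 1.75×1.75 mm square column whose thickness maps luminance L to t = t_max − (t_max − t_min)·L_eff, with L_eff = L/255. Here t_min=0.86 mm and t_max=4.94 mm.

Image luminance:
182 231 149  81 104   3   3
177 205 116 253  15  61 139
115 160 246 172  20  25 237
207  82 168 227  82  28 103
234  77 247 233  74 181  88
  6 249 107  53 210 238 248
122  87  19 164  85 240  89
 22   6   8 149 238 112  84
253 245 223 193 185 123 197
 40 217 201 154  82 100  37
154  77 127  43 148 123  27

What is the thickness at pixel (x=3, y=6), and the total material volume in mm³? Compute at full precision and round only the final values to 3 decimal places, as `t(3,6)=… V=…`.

t(3,6)=2.316 V=664.624

span = t_max - t_min = 4.94 - 0.86 = 4.080
L(3,6) = 164, L_eff = 164/255 = 0.643137
t(3,6) = 4.94 - 4.080·0.643137 = 2.316
Σt over all 11·7 pixels = 217.02
V = pitch²·Σt = 1.75²·217.02 = 664.624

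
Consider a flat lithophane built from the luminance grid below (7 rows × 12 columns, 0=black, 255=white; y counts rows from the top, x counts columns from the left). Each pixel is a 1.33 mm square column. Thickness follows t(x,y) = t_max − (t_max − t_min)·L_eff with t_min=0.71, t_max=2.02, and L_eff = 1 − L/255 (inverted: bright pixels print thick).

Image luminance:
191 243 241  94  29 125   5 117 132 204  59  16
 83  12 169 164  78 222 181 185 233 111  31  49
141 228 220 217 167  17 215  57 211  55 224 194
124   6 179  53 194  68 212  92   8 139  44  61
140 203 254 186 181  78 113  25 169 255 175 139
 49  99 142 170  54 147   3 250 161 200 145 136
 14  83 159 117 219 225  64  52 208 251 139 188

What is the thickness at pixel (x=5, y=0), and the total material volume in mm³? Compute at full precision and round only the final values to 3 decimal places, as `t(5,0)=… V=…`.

t(5,0)=1.352 V=208.120

span = t_max - t_min = 2.02 - 0.71 = 1.310
L(5,0) = 125, L_eff = 1 - 125/255 = 0.509804 (inverted)
t(5,0) = 2.02 - 1.310·0.509804 = 1.352
Σt over all 7·12 pixels = 3000203/25500 ≈ 117.6550196
V = pitch²·Σt = 1.33²·3000203/25500 = 208.120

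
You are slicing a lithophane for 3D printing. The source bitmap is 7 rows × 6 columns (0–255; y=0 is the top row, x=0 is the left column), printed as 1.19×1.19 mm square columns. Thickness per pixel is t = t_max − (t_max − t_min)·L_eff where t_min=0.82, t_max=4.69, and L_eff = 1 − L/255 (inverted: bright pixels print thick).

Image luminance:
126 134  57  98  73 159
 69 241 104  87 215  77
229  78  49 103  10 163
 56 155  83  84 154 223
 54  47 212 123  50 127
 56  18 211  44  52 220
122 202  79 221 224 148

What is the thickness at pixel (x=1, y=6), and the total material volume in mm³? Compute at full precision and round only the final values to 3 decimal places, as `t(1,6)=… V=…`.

t(1,6)=3.886 V=157.023

span = t_max - t_min = 4.69 - 0.82 = 3.870
L(1,6) = 202, L_eff = 1 - 202/255 = 0.207843 (inverted)
t(1,6) = 4.69 - 3.870·0.207843 = 3.886
Σt over all 7·6 pixels = 942513/8500 ≈ 110.8838824
V = pitch²·Σt = 1.19²·942513/8500 = 157.023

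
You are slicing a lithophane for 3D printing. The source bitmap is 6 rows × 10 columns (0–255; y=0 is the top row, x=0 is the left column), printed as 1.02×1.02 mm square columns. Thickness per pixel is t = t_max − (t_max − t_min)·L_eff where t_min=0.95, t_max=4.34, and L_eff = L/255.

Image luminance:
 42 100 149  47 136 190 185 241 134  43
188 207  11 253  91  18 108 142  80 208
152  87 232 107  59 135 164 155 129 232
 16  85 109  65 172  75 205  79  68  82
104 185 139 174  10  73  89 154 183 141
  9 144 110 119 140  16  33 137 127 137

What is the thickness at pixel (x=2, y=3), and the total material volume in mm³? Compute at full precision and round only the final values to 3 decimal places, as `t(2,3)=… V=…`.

span = t_max - t_min = 4.34 - 0.95 = 3.390
L(2,3) = 109, L_eff = 109/255 = 0.427451
t(2,3) = 4.34 - 3.390·0.427451 = 2.891
Σt over all 6·10 pixels = 279847/1700 ≈ 164.6158824
V = pitch²·Σt = 1.02²·279847/1700 = 171.266

t(2,3)=2.891 V=171.266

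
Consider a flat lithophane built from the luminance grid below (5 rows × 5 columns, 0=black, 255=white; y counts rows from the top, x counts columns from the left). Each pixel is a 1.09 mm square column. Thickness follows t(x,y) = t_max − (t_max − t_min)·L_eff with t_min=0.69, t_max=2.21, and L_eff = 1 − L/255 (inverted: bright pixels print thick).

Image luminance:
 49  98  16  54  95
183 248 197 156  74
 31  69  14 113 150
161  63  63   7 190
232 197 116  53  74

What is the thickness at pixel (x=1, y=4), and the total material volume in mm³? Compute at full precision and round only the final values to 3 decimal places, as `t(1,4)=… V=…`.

span = t_max - t_min = 2.21 - 0.69 = 1.520
L(1,4) = 197, L_eff = 1 - 197/255 = 0.227451 (inverted)
t(1,4) = 2.21 - 1.520·0.227451 = 1.864
Σt over all 5·5 pixels = 33.362
V = pitch²·Σt = 1.09²·33.362 = 39.637

t(1,4)=1.864 V=39.637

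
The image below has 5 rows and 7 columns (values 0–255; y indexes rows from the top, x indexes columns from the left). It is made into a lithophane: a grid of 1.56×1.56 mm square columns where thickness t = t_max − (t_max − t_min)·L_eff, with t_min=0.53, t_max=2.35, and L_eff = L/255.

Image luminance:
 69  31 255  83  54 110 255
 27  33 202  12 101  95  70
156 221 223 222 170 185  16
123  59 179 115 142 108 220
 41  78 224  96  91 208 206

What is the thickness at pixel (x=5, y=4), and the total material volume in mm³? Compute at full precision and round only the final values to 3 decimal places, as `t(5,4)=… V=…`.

t(5,4)=0.865 V=122.349

span = t_max - t_min = 2.35 - 0.53 = 1.820
L(5,4) = 208, L_eff = 208/255 = 0.815686
t(5,4) = 2.35 - 1.820·0.815686 = 0.865
Σt over all 5·7 pixels = 256403/5100 ≈ 50.2750980
V = pitch²·Σt = 1.56²·256403/5100 = 122.349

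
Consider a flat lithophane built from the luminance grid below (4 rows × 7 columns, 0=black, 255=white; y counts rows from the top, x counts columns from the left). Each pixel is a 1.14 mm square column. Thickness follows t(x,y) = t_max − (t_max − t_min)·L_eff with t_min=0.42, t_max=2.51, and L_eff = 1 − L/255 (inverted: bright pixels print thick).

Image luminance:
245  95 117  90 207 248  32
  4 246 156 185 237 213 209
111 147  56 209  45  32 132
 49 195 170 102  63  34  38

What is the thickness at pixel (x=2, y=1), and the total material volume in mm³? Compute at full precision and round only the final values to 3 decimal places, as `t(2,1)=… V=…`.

span = t_max - t_min = 2.51 - 0.42 = 2.090
L(2,1) = 156, L_eff = 1 - 156/255 = 0.388235 (inverted)
t(2,1) = 2.51 - 2.090·0.388235 = 1.699
Σt over all 4·7 pixels = 1066283/25500 ≈ 41.8150196
V = pitch²·Σt = 1.14²·1066283/25500 = 54.343

t(2,1)=1.699 V=54.343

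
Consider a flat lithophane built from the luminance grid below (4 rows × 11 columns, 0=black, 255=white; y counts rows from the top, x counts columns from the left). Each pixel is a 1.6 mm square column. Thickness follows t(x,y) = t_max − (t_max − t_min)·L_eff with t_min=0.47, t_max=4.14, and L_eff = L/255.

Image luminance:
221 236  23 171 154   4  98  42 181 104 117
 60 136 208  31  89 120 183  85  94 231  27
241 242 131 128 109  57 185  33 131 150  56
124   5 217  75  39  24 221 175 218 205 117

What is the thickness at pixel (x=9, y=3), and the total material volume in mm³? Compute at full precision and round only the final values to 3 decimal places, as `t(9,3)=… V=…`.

span = t_max - t_min = 4.14 - 0.47 = 3.670
L(9,3) = 205, L_eff = 205/255 = 0.803922
t(9,3) = 4.14 - 3.670·0.803922 = 1.190
Σt over all 4·11 pixels = 1313657/12750 ≈ 103.0319216
V = pitch²·Σt = 1.6²·1313657/12750 = 263.762

t(9,3)=1.190 V=263.762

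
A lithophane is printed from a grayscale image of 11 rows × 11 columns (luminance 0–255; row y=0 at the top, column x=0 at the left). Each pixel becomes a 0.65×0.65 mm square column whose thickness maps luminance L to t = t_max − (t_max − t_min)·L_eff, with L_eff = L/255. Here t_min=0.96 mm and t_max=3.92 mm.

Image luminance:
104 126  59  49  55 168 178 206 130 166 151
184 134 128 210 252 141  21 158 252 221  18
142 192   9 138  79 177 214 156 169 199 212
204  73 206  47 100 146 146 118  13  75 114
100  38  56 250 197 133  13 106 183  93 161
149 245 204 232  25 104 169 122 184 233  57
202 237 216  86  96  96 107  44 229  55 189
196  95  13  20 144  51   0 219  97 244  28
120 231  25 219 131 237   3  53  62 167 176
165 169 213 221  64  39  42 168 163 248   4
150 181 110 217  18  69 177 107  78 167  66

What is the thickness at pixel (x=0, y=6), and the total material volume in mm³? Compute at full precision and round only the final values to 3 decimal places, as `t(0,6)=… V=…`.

span = t_max - t_min = 3.92 - 0.96 = 2.960
L(0,6) = 202, L_eff = 202/255 = 0.792157
t(0,6) = 3.92 - 2.960·0.792157 = 1.575
Σt over all 11·11 pixels = 1838458/6375 ≈ 288.3855686
V = pitch²·Σt = 0.65²·1838458/6375 = 121.843

t(0,6)=1.575 V=121.843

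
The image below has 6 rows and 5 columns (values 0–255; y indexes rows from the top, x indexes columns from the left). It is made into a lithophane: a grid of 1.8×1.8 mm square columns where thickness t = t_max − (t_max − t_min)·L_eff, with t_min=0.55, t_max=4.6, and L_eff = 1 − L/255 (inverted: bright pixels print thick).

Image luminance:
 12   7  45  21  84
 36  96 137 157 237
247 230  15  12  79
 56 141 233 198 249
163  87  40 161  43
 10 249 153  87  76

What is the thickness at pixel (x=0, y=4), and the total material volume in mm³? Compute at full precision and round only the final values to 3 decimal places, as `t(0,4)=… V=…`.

t(0,4)=3.139 V=226.413

span = t_max - t_min = 4.6 - 0.55 = 4.050
L(0,4) = 163, L_eff = 1 - 163/255 = 0.360784 (inverted)
t(0,4) = 4.6 - 4.050·0.360784 = 3.139
Σt over all 6·5 pixels = 118797/1700 ≈ 69.8805882
V = pitch²·Σt = 1.8²·118797/1700 = 226.413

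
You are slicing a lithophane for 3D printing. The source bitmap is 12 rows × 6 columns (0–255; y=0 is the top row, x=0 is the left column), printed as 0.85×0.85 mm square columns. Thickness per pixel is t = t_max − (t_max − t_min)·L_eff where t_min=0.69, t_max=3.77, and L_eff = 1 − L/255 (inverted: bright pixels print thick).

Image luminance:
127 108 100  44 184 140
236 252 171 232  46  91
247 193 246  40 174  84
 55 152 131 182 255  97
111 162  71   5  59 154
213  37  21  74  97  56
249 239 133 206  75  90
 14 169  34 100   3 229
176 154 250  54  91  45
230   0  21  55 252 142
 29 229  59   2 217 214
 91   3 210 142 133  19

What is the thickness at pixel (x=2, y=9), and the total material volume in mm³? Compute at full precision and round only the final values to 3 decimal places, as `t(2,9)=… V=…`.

t(2,9)=0.944 V=114.486

span = t_max - t_min = 3.77 - 0.69 = 3.080
L(2,9) = 21, L_eff = 1 - 21/255 = 0.917647 (inverted)
t(2,9) = 3.77 - 3.080·0.917647 = 0.944
Σt over all 12·6 pixels = 336724/2125 ≈ 158.4583529
V = pitch²·Σt = 0.85²·336724/2125 = 114.486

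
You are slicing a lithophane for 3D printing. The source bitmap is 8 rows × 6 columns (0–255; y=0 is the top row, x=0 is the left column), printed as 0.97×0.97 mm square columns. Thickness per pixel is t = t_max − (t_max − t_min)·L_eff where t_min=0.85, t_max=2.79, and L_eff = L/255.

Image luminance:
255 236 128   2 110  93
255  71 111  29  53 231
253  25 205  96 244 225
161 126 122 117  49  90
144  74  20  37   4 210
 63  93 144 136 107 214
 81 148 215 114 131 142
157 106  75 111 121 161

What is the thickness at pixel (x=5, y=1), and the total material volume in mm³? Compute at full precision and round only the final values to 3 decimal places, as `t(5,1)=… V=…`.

span = t_max - t_min = 2.79 - 0.85 = 1.940
L(5,1) = 231, L_eff = 231/255 = 0.905882
t(5,1) = 2.79 - 1.940·0.905882 = 1.033
Σt over all 8·6 pixels = 223253/2550 ≈ 87.5501961
V = pitch²·Σt = 0.97²·223253/2550 = 82.376

t(5,1)=1.033 V=82.376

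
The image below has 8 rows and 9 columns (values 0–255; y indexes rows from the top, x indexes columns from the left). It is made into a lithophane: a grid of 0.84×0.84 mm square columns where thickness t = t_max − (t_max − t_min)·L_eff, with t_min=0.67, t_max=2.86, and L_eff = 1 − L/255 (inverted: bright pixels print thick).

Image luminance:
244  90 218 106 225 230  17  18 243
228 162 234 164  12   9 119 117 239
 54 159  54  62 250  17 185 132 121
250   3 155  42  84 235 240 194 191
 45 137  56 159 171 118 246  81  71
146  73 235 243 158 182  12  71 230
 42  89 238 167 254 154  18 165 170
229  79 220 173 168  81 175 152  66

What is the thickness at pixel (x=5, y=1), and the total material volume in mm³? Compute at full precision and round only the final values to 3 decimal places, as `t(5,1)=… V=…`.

span = t_max - t_min = 2.86 - 0.67 = 2.190
L(5,1) = 9, L_eff = 1 - 9/255 = 0.964706 (inverted)
t(5,1) = 2.86 - 2.190·0.964706 = 0.747
Σt over all 8·9 pixels = 1152961/8500 ≈ 135.6424706
V = pitch²·Σt = 0.84²·1152961/8500 = 95.709

t(5,1)=0.747 V=95.709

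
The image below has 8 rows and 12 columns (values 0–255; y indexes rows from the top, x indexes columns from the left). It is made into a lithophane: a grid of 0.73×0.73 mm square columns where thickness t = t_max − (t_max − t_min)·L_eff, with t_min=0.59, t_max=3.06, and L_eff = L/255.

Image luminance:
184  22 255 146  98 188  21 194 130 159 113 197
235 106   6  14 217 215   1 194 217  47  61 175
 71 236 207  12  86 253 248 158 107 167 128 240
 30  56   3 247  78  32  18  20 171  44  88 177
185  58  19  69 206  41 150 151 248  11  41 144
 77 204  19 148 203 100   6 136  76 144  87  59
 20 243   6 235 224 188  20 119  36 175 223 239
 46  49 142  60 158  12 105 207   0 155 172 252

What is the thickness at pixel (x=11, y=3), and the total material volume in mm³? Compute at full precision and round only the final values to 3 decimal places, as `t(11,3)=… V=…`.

span = t_max - t_min = 3.06 - 0.59 = 2.470
L(11,3) = 177, L_eff = 177/255 = 0.694118
t(11,3) = 3.06 - 2.470·0.694118 = 1.346
Σt over all 8·12 pixels = 45911/255 ≈ 180.0431373
V = pitch²·Σt = 0.73²·45911/255 = 95.945

t(11,3)=1.346 V=95.945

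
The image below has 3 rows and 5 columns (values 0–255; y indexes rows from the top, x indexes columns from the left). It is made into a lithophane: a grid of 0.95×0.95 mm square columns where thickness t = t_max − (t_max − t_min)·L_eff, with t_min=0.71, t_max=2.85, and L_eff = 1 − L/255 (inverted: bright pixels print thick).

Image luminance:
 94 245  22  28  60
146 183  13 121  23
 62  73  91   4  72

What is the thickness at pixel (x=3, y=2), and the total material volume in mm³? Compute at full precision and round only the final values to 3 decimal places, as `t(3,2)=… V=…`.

t(3,2)=0.744 V=18.981

span = t_max - t_min = 2.85 - 0.71 = 2.140
L(3,2) = 4, L_eff = 1 - 4/255 = 0.984314 (inverted)
t(3,2) = 2.85 - 2.140·0.984314 = 0.744
Σt over all 3·5 pixels = 536293/25500 ≈ 21.0310980
V = pitch²·Σt = 0.95²·536293/25500 = 18.981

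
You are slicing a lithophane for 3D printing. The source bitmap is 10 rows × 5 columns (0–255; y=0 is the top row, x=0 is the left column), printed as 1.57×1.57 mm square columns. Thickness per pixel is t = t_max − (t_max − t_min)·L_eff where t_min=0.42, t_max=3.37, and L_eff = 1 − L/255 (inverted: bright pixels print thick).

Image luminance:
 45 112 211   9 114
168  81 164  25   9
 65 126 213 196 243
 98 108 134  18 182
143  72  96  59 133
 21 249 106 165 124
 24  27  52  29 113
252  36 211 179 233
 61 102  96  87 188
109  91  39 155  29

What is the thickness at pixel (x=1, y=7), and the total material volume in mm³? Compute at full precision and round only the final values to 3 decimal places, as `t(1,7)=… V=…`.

span = t_max - t_min = 3.37 - 0.42 = 2.950
L(1,7) = 36, L_eff = 1 - 36/255 = 0.858824 (inverted)
t(1,7) = 3.37 - 2.950·0.858824 = 0.836
Σt over all 10·5 pixels = 218809/2550 ≈ 85.8074510
V = pitch²·Σt = 1.57²·218809/2550 = 211.507

t(1,7)=0.836 V=211.507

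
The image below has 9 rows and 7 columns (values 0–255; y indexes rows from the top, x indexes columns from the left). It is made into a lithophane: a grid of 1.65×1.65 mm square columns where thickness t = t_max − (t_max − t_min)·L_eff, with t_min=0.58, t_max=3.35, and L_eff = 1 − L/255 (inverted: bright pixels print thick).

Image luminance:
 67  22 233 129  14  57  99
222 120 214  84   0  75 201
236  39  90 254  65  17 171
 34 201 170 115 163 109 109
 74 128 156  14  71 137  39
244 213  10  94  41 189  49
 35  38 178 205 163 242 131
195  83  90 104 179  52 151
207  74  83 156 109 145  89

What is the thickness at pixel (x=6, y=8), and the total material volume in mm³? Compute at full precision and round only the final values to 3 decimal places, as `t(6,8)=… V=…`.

span = t_max - t_min = 3.35 - 0.58 = 2.770
L(6,8) = 89, L_eff = 1 - 89/255 = 0.650980 (inverted)
t(6,8) = 3.35 - 2.770·0.650980 = 1.547
Σt over all 9·7 pixels = 750794/6375 ≈ 117.7716078
V = pitch²·Σt = 1.65²·750794/6375 = 320.633

t(6,8)=1.547 V=320.633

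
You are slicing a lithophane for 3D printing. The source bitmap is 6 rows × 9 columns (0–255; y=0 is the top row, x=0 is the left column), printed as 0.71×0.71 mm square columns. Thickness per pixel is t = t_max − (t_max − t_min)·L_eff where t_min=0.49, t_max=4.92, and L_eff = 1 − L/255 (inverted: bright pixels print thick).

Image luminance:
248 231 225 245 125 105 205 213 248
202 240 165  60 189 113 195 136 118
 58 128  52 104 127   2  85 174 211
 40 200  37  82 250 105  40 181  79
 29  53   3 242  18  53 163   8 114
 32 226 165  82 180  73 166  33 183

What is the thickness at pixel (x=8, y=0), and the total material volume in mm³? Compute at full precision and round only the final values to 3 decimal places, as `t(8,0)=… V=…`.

t(8,0)=4.798 V=75.000

span = t_max - t_min = 4.92 - 0.49 = 4.430
L(8,0) = 248, L_eff = 1 - 248/255 = 0.027451 (inverted)
t(8,0) = 4.92 - 4.430·0.027451 = 4.798
Σt over all 6·9 pixels = 1264631/8500 ≈ 148.7801176
V = pitch²·Σt = 0.71²·1264631/8500 = 75.000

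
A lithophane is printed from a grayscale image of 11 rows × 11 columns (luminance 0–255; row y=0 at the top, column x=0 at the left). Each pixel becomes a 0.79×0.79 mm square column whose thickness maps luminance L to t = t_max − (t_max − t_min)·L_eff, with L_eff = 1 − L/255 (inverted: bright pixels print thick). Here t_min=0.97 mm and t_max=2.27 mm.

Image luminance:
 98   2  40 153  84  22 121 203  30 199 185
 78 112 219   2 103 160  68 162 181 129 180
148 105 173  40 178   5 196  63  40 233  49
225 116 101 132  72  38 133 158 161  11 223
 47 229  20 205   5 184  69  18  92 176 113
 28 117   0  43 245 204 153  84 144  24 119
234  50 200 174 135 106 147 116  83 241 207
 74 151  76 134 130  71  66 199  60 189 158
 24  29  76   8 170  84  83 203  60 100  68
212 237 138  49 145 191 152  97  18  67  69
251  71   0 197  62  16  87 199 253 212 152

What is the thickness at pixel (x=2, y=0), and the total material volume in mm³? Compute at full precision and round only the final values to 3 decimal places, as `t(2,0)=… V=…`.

span = t_max - t_min = 2.27 - 0.97 = 1.300
L(2,0) = 40, L_eff = 1 - 40/255 = 0.843137 (inverted)
t(2,0) = 2.27 - 1.300·0.843137 = 1.174
Σt over all 11·11 pixels = 968593/5100 ≈ 189.9201961
V = pitch²·Σt = 0.79²·968593/5100 = 118.529

t(2,0)=1.174 V=118.529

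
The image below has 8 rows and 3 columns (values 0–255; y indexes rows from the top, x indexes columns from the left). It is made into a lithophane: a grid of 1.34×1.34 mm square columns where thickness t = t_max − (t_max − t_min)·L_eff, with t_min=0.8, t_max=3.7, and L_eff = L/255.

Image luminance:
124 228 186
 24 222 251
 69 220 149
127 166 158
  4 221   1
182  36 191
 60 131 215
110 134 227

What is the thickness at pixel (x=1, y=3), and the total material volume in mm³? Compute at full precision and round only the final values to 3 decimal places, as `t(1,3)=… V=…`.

t(1,3)=1.812 V=89.284

span = t_max - t_min = 3.7 - 0.8 = 2.900
L(1,3) = 166, L_eff = 166/255 = 0.650980
t(1,3) = 3.7 - 2.900·0.650980 = 1.812
Σt over all 8·3 pixels = 63398/1275 ≈ 49.7239216
V = pitch²·Σt = 1.34²·63398/1275 = 89.284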